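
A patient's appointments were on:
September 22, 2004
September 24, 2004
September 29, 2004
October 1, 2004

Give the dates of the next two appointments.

October 6, 2004; October 8, 2004

Gaps: 2, 5, 2 days — not constant, but cyclic with period 2.
The events fall on every Wednesday and Friday.
The following Wednesday is October 6, 2004.
The following Friday is October 8, 2004.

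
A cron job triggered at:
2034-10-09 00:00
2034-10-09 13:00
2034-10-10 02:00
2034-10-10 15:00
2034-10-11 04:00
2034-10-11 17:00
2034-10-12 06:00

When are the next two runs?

Gaps: 13, 13, 13, 13, 13, 13 hours — each event is 13 hours after the previous one.
2034-10-12 06:00 + 13 h = 2034-10-12 19:00.
2034-10-12 19:00 + 13 h = 2034-10-13 08:00.

2034-10-12 19:00, 2034-10-13 08:00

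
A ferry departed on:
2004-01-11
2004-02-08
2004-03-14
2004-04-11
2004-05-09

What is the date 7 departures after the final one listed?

Gaps: 28, 35, 28, 28 days — a mix of 28 and 35. Every date is a Sunday.
Each is the 2nd Sunday of its month.
June 2004 — 2nd Sunday is 2004-06-13.
July 2004 — 2nd Sunday is 2004-07-11.
2nd Sunday of August 2004: 2004-08-08.
September 2004 — 2nd Sunday is 2004-09-12.
October 2004 — 2nd Sunday is 2004-10-10.
2nd Sunday of November 2004: 2004-11-14.
December 2004 — 2nd Sunday is 2004-12-12.

2004-12-12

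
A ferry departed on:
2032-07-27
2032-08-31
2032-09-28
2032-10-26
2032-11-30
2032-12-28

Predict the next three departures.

2033-01-25, 2033-02-22, 2033-03-29

All Tuesdays; the gaps (35, 28, 28, 35, 28) vary with month length.
This is the last Tuesday of each month.
Last Tuesday of January 2033: 2033-01-25.
February 2033 ends with Tuesday 2033-02-22.
Last Tuesday of March 2033: 2033-03-29.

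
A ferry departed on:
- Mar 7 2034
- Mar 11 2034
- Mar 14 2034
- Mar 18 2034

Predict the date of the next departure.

Mar 21 2034

Every event lands on a Tuesday or Saturday (gaps cycle 4, 3, 4).
So the schedule is: every Tuesday and Saturday.
Next Tuesday: Mar 21 2034.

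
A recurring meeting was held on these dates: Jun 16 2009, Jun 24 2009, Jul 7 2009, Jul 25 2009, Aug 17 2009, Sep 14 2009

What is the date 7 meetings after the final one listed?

Intervals are 8, 13, 18, 23, 28 days — an arithmetic progression with common difference 5.
Next gap: 33 days. Sep 14 2009 + 33 days = Oct 17 2009.
Next gap: 38 days. Oct 17 2009 + 38 days = Nov 24 2009.
Next gap: 43 days. Nov 24 2009 + 43 days = Jan 6 2010.
Next gap: 48 days. Jan 6 2010 + 48 days = Feb 23 2010.
Next gap: 53 days. Feb 23 2010 + 53 days = Apr 17 2010.
Next gap: 58 days. Apr 17 2010 + 58 days = Jun 14 2010.
Next gap: 63 days. Jun 14 2010 + 63 days = Aug 16 2010.

Aug 16 2010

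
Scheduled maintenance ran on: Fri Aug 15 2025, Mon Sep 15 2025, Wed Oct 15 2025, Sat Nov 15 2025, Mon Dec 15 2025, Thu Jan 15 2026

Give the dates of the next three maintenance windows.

Sun Feb 15 2026, Sun Mar 15 2026, Wed Apr 15 2026

Gaps: 31, 30, 31, 30, 31 days — not constant. Every event is on the 15th of the month.
Pattern: the 15th of each month.
February 2026: Sun Feb 15 2026.
Next: March 2026 → Sun Mar 15 2026.
Next: April 2026 → Wed Apr 15 2026.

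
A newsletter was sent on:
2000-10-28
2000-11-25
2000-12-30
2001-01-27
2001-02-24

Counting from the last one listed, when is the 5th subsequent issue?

All Saturdays; the gaps (28, 35, 28, 28) vary with month length.
This is the last Saturday of each month.
Last Saturday of March 2001: 2001-03-31.
Last Saturday of April 2001: 2001-04-28.
May 2001 ends with Saturday 2001-05-26.
June 2001 ends with Saturday 2001-06-30.
July 2001 ends with Saturday 2001-07-28.

2001-07-28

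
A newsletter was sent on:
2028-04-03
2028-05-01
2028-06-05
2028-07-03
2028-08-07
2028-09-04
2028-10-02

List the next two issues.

All dates are Mondays, 28, 35, 28, 35, 28, 28 days apart.
Specifically, the 1st Monday of each month.
1st Monday of November 2028: 2028-11-06.
December 2028 — 1st Monday is 2028-12-04.

2028-11-06, 2028-12-04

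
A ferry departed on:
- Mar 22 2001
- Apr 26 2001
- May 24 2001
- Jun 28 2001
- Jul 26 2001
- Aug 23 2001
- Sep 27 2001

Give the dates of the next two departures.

These are Thursdays at 28- or 35-day spacing (35, 28, 35, 28, 28, 35).
The pattern: 4th Thursday of the month.
October 2001 — 4th Thursday is Oct 25 2001.
4th Thursday of November 2001: Nov 22 2001.

Oct 25 2001, Nov 22 2001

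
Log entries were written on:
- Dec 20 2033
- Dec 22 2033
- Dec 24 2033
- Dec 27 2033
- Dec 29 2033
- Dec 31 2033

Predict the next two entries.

The gap pattern 2, 2, 3, 2, 2 repeats every 3 events.
These are the Tuesdays, Thursdays and Saturdays of each week.
The following Tuesday is Jan 3 2034.
Next Thursday: Jan 5 2034.

Jan 3 2034, Jan 5 2034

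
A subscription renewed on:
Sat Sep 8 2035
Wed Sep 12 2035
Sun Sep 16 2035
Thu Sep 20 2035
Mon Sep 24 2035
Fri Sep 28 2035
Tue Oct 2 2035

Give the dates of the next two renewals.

Sat Oct 6 2035, Wed Oct 10 2035

Every event comes 4 days after the last (4, 4, 4, 4, 4, 4).
Tue Oct 2 2035 + 4 days = Sat Oct 6 2035.
Sat Oct 6 2035 + 4 days = Wed Oct 10 2035.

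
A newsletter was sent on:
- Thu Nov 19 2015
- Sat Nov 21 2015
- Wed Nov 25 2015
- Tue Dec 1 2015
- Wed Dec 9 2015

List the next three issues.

Gaps: 2, 4, 6, 8 days — each gap is 2 larger than the previous one.
Next gap: 10 days. Wed Dec 9 2015 + 10 days = Sat Dec 19 2015.
Next gap: 12 days. Sat Dec 19 2015 + 12 days = Thu Dec 31 2015.
Next gap: 14 days. Thu Dec 31 2015 + 14 days = Thu Jan 14 2016.

Sat Dec 19 2015, Thu Dec 31 2015, Thu Jan 14 2016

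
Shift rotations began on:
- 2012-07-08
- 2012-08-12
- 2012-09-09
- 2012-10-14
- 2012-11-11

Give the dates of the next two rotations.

All dates are Sundays, 35, 28, 35, 28 days apart.
Specifically, the 2nd Sunday of each month.
December 2012 — 2nd Sunday is 2012-12-09.
2nd Sunday of January 2013: 2013-01-13.

2012-12-09, 2013-01-13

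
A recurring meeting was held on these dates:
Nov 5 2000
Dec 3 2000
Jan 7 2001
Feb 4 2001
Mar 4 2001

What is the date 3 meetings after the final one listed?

Gaps: 28, 35, 28, 28 days — a mix of 28 and 35. Every date is a Sunday.
Each is the 1st Sunday of its month.
April 2001 — 1st Sunday is Apr 1 2001.
May 2001 — 1st Sunday is May 6 2001.
1st Sunday of June 2001: Jun 3 2001.

Jun 3 2001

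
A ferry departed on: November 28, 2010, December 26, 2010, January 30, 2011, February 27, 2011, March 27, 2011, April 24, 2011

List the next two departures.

May 29, 2011; June 26, 2011

Every date is a Sunday; gaps 28, 35, 28, 28, 28 days.
Each is the last Sunday of its month (at least one falls on the 29th or later, ruling out '4th Sunday').
May 2011 ends with Sunday May 29, 2011.
June 2011 ends with Sunday June 26, 2011.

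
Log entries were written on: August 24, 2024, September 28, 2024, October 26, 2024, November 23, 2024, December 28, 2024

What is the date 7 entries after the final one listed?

July 26, 2025

All dates are Saturdays, 35, 28, 28, 35 days apart.
Specifically, the 4th Saturday of each month.
January 2025 — 4th Saturday is January 25, 2025.
February 2025 — 4th Saturday is February 22, 2025.
4th Saturday of March 2025: March 22, 2025.
April 2025 — 4th Saturday is April 26, 2025.
4th Saturday of May 2025: May 24, 2025.
June 2025 — 4th Saturday is June 28, 2025.
July 2025 — 4th Saturday is July 26, 2025.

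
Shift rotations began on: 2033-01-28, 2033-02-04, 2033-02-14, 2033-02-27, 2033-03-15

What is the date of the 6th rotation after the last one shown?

2033-08-21

Gaps: 7, 10, 13, 16 days — each gap is 3 larger than the previous one.
Next gap: 19 days. 2033-03-15 + 19 days = 2033-04-03.
Next gap: 22 days. 2033-04-03 + 22 days = 2033-04-25.
Next gap: 25 days. 2033-04-25 + 25 days = 2033-05-20.
Next gap: 28 days. 2033-05-20 + 28 days = 2033-06-17.
Next gap: 31 days. 2033-06-17 + 31 days = 2033-07-18.
Next gap: 34 days. 2033-07-18 + 34 days = 2033-08-21.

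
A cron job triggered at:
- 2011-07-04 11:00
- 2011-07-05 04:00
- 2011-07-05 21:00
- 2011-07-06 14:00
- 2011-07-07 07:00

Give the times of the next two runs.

The interval is a steady 17 hours (17, 17, 17, 17).
2011-07-07 07:00 + 17 h = 2011-07-08 00:00.
2011-07-08 00:00 + 17 h = 2011-07-08 17:00.

2011-07-08 00:00, 2011-07-08 17:00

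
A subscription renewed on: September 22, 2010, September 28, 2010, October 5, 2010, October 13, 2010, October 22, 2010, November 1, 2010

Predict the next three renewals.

Intervals are 6, 7, 8, 9, 10 days — an arithmetic progression with common difference 1.
Next gap: 11 days. November 1, 2010 + 11 days = November 12, 2010.
Next gap: 12 days. November 12, 2010 + 12 days = November 24, 2010.
Next gap: 13 days. November 24, 2010 + 13 days = December 7, 2010.

November 12, 2010; November 24, 2010; December 7, 2010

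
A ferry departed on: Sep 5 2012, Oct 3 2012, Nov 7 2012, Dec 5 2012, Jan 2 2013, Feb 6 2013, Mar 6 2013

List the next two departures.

These are Wednesdays at 28- or 35-day spacing (28, 35, 28, 28, 35, 28).
The pattern: 1st Wednesday of the month.
April 2013 — 1st Wednesday is Apr 3 2013.
May 2013 — 1st Wednesday is May 1 2013.

Apr 3 2013, May 1 2013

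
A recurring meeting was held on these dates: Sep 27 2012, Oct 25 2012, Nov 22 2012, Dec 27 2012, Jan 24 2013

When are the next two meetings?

Feb 28 2013, Mar 28 2013

These are Thursdays at 28- or 35-day spacing (28, 28, 35, 28).
The pattern: 4th Thursday of the month.
4th Thursday of February 2013: Feb 28 2013.
March 2013 — 4th Thursday is Mar 28 2013.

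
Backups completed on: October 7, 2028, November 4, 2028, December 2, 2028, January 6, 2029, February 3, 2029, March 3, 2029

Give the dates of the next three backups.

April 7, 2029; May 5, 2029; June 2, 2029

Gaps: 28, 28, 35, 28, 28 days — a mix of 28 and 35. Every date is a Saturday.
Each is the 1st Saturday of its month.
April 2029 — 1st Saturday is April 7, 2029.
May 2029 — 1st Saturday is May 5, 2029.
1st Saturday of June 2029: June 2, 2029.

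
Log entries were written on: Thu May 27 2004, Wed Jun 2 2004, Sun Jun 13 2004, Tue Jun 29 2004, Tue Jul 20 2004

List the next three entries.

The spacing grows by 5 each time: 6, 11, 16, 21 days.
Next gap: 26 days. Tue Jul 20 2004 + 26 days = Sun Aug 15 2004.
Next gap: 31 days. Sun Aug 15 2004 + 31 days = Wed Sep 15 2004.
Next gap: 36 days. Wed Sep 15 2004 + 36 days = Thu Oct 21 2004.

Sun Aug 15 2004, Wed Sep 15 2004, Thu Oct 21 2004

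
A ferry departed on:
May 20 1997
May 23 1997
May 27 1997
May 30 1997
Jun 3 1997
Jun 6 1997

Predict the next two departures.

Jun 10 1997, Jun 13 1997

Every event lands on a Tuesday or Friday (gaps cycle 3, 4, 3, 4, 3).
So the schedule is: every Tuesday and Friday.
Next Tuesday: Jun 10 1997.
The following Friday is Jun 13 1997.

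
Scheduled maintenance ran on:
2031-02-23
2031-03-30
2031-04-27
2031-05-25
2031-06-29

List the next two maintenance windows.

2031-07-27, 2031-08-31

These are Sundays with 35, 28, 28, 35-day gaps.
Each is the final Sunday of its month — 2031-03-30 is past the 28th, so '4th Sunday' doesn't fit.
July 2031 ends with Sunday 2031-07-27.
Last Sunday of August 2031: 2031-08-31.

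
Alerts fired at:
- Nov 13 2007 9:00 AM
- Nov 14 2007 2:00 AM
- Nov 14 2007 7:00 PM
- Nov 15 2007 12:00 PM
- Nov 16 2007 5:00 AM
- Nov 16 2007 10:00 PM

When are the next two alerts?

The interval is a steady 17 hours (17, 17, 17, 17, 17).
Nov 16 2007 10:00 PM + 17 h = Nov 17 2007 3:00 PM.
Nov 17 2007 3:00 PM + 17 h = Nov 18 2007 8:00 AM.

Nov 17 2007 3:00 PM, Nov 18 2007 8:00 AM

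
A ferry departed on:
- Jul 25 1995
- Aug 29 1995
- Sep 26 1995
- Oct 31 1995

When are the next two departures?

Every date is a Tuesday; gaps 35, 28, 35 days.
Each is the last Tuesday of its month (at least one falls on the 29th or later, ruling out '4th Tuesday').
Last Tuesday of November 1995: Nov 28 1995.
December 1995 ends with Tuesday Dec 26 1995.

Nov 28 1995, Dec 26 1995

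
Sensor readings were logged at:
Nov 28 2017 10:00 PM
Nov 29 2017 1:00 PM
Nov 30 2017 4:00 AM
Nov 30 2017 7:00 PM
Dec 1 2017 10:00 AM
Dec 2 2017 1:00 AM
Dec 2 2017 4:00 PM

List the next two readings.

Dec 3 2017 7:00 AM, Dec 3 2017 10:00 PM

The interval is a steady 15 hours (15, 15, 15, 15, 15, 15).
Dec 2 2017 4:00 PM + 15 h = Dec 3 2017 7:00 AM.
Dec 3 2017 7:00 AM + 15 h = Dec 3 2017 10:00 PM.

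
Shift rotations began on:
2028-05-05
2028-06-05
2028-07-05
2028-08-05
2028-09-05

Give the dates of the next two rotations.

Gaps: 31, 30, 31, 31 days — not constant. Every event is on the 5th of the month.
Pattern: the 5th of each month.
October 2028: 2028-10-05.
Next: November 2028 → 2028-11-05.

2028-10-05, 2028-11-05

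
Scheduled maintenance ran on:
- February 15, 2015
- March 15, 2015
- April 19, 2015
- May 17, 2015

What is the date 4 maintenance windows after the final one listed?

All dates are Sundays, 28, 35, 28 days apart.
Specifically, the 3rd Sunday of each month.
June 2015 — 3rd Sunday is June 21, 2015.
3rd Sunday of July 2015: July 19, 2015.
3rd Sunday of August 2015: August 16, 2015.
3rd Sunday of September 2015: September 20, 2015.

September 20, 2015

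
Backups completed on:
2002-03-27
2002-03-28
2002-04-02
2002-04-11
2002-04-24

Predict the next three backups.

2002-05-11, 2002-06-01, 2002-06-26

Intervals are 1, 5, 9, 13 days — an arithmetic progression with common difference 4.
Next gap: 17 days. 2002-04-24 + 17 days = 2002-05-11.
Next gap: 21 days. 2002-05-11 + 21 days = 2002-06-01.
Next gap: 25 days. 2002-06-01 + 25 days = 2002-06-26.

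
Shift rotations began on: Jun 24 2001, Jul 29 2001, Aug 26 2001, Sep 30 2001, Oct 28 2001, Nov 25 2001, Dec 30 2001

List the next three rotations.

Every date is a Sunday; gaps 35, 28, 35, 28, 28, 35 days.
Each is the last Sunday of its month (at least one falls on the 29th or later, ruling out '4th Sunday').
January 2002 ends with Sunday Jan 27 2002.
Last Sunday of February 2002: Feb 24 2002.
Last Sunday of March 2002: Mar 31 2002.

Jan 27 2002, Feb 24 2002, Mar 31 2002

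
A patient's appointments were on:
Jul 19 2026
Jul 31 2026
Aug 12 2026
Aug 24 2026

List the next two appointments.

Every event comes 12 days after the last (12, 12, 12).
Aug 24 2026 + 12 days = Sep 5 2026.
Sep 5 2026 + 12 days = Sep 17 2026.

Sep 5 2026, Sep 17 2026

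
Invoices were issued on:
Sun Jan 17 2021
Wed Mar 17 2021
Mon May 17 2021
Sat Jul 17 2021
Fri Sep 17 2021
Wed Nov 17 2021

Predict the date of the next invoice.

Gaps: 59, 61, 61, 62, 61 days — not constant. Every event is on the 17th of the month.
Pattern: the 17th of every 2 months.
Next: January 2022 → Mon Jan 17 2022.

Mon Jan 17 2022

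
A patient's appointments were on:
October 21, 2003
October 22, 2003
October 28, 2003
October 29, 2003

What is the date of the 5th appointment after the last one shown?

November 18, 2003

Gaps: 1, 6, 1 days — not constant, but cyclic with period 2.
The events fall on every Tuesday and Wednesday.
Next Tuesday: November 4, 2003.
Next Wednesday: November 5, 2003.
Next Tuesday: November 11, 2003.
Next Wednesday: November 12, 2003.
The following Tuesday is November 18, 2003.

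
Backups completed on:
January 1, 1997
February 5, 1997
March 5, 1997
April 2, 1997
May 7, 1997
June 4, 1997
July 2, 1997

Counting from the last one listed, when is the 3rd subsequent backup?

October 1, 1997

All dates are Wednesdays, 35, 28, 28, 35, 28, 28 days apart.
Specifically, the 1st Wednesday of each month.
1st Wednesday of August 1997: August 6, 1997.
September 1997 — 1st Wednesday is September 3, 1997.
October 1997 — 1st Wednesday is October 1, 1997.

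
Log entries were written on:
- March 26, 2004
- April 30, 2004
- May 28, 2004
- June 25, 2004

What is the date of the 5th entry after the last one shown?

November 26, 2004

Every date is a Friday; gaps 35, 28, 28 days.
Each is the last Friday of its month (at least one falls on the 29th or later, ruling out '4th Friday').
July 2004 ends with Friday July 30, 2004.
August 2004 ends with Friday August 27, 2004.
Last Friday of September 2004: September 24, 2004.
October 2004 ends with Friday October 29, 2004.
November 2004 ends with Friday November 26, 2004.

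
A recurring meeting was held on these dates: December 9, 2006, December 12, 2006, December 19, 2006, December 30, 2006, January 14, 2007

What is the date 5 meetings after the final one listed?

Gaps: 3, 7, 11, 15 days — each gap is 4 larger than the previous one.
Next gap: 19 days. January 14, 2007 + 19 days = February 2, 2007.
Next gap: 23 days. February 2, 2007 + 23 days = February 25, 2007.
Next gap: 27 days. February 25, 2007 + 27 days = March 24, 2007.
Next gap: 31 days. March 24, 2007 + 31 days = April 24, 2007.
Next gap: 35 days. April 24, 2007 + 35 days = May 29, 2007.

May 29, 2007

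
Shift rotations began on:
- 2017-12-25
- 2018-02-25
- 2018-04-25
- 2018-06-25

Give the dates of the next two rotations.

Gaps: 62, 59, 61 days — not constant. Every event is on the 25th of the month.
Pattern: the 25th of every 2 months.
Next: August 2018 → 2018-08-25.
Next: October 2018 → 2018-10-25.

2018-08-25, 2018-10-25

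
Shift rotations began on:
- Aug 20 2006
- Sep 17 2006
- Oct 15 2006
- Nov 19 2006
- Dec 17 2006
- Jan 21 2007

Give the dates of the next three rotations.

All dates are Sundays, 28, 28, 35, 28, 35 days apart.
Specifically, the 3rd Sunday of each month.
February 2007 — 3rd Sunday is Feb 18 2007.
March 2007 — 3rd Sunday is Mar 18 2007.
3rd Sunday of April 2007: Apr 15 2007.

Feb 18 2007, Mar 18 2007, Apr 15 2007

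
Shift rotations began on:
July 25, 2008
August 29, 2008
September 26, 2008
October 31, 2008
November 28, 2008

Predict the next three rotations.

All Fridays; the gaps (35, 28, 35, 28) vary with month length.
This is the last Friday of each month.
Last Friday of December 2008: December 26, 2008.
Last Friday of January 2009: January 30, 2009.
February 2009 ends with Friday February 27, 2009.

December 26, 2008; January 30, 2009; February 27, 2009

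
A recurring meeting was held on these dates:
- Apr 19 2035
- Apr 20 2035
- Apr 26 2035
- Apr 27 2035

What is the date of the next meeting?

The gap pattern 1, 6, 1 repeats every 2 events.
These are the Thursdays and Fridays of each week.
The following Thursday is May 3 2035.

May 3 2035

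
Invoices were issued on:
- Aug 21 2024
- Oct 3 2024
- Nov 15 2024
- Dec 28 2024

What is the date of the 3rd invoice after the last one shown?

May 6 2025

Every event comes 43 days after the last (43, 43, 43).
Dec 28 2024 + 43 days = Feb 9 2025.
Feb 9 2025 + 43 days = Mar 24 2025.
Mar 24 2025 + 43 days = May 6 2025.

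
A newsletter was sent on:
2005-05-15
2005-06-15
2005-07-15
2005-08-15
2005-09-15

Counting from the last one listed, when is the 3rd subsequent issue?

2005-12-15

The day-of-month is always 15 (31, 30, 31, 31 days between events).
So this recurs on the 15th of each month.
October 2005: 2005-10-15.
November 2005: 2005-11-15.
Next: December 2005 → 2005-12-15.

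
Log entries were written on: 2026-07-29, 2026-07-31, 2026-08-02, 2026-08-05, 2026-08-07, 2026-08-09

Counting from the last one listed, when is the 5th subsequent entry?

The gap pattern 2, 2, 3, 2, 2 repeats every 3 events.
These are the Wednesdays, Fridays and Sundays of each week.
The following Wednesday is 2026-08-12.
Next Friday: 2026-08-14.
The following Sunday is 2026-08-16.
The following Wednesday is 2026-08-19.
The following Friday is 2026-08-21.

2026-08-21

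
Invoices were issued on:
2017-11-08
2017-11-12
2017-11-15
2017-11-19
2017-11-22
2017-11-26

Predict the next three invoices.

Every event lands on a Wednesday or Sunday (gaps cycle 4, 3, 4, 3, 4).
So the schedule is: every Wednesday and Sunday.
The following Wednesday is 2017-11-29.
Next Sunday: 2017-12-03.
Next Wednesday: 2017-12-06.

2017-11-29, 2017-12-03, 2017-12-06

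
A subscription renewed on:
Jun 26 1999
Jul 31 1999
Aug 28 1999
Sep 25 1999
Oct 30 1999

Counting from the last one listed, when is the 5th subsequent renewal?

All Saturdays; the gaps (35, 28, 28, 35) vary with month length.
This is the last Saturday of each month.
November 1999 ends with Saturday Nov 27 1999.
Last Saturday of December 1999: Dec 25 1999.
Last Saturday of January 2000: Jan 29 2000.
Last Saturday of February 2000: Feb 26 2000.
March 2000 ends with Saturday Mar 25 2000.

Mar 25 2000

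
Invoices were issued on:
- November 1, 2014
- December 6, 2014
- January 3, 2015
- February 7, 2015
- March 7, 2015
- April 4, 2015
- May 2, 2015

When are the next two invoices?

June 6, 2015; July 4, 2015

Gaps: 35, 28, 35, 28, 28, 28 days — a mix of 28 and 35. Every date is a Saturday.
Each is the 1st Saturday of its month.
1st Saturday of June 2015: June 6, 2015.
July 2015 — 1st Saturday is July 4, 2015.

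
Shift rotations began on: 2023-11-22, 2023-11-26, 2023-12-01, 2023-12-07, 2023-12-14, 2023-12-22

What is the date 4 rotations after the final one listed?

2024-02-02

The spacing grows by 1 each time: 4, 5, 6, 7, 8 days.
Next gap: 9 days. 2023-12-22 + 9 days = 2023-12-31.
Next gap: 10 days. 2023-12-31 + 10 days = 2024-01-10.
Next gap: 11 days. 2024-01-10 + 11 days = 2024-01-21.
Next gap: 12 days. 2024-01-21 + 12 days = 2024-02-02.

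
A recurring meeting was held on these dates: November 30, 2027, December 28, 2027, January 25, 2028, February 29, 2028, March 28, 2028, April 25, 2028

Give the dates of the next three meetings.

All Tuesdays; the gaps (28, 28, 35, 28, 28) vary with month length.
This is the last Tuesday of each month.
Last Tuesday of May 2028: May 30, 2028.
Last Tuesday of June 2028: June 27, 2028.
Last Tuesday of July 2028: July 25, 2028.

May 30, 2028; June 27, 2028; July 25, 2028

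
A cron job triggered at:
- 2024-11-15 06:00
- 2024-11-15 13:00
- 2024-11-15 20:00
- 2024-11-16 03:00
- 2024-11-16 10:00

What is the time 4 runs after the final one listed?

2024-11-17 14:00

The interval is a steady 7 hours (7, 7, 7, 7).
2024-11-16 10:00 + 7 h = 2024-11-16 17:00.
2024-11-16 17:00 + 7 h = 2024-11-17 00:00.
2024-11-17 00:00 + 7 h = 2024-11-17 07:00.
2024-11-17 07:00 + 7 h = 2024-11-17 14:00.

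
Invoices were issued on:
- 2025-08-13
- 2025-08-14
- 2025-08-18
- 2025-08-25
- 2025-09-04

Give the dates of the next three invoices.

Gaps: 1, 4, 7, 10 days — each gap is 3 larger than the previous one.
Next gap: 13 days. 2025-09-04 + 13 days = 2025-09-17.
Next gap: 16 days. 2025-09-17 + 16 days = 2025-10-03.
Next gap: 19 days. 2025-10-03 + 19 days = 2025-10-22.

2025-09-17, 2025-10-03, 2025-10-22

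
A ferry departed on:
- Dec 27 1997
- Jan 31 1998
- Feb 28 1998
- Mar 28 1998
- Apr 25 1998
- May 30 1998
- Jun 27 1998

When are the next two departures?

Jul 25 1998, Aug 29 1998

All Saturdays; the gaps (35, 28, 28, 28, 35, 28) vary with month length.
This is the last Saturday of each month.
July 1998 ends with Saturday Jul 25 1998.
August 1998 ends with Saturday Aug 29 1998.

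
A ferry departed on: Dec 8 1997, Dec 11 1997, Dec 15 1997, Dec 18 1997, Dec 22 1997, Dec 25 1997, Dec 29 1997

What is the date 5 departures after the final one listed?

Jan 15 1998

Every event lands on a Monday or Thursday (gaps cycle 3, 4, 3, 4, 3, 4).
So the schedule is: every Monday and Thursday.
The following Thursday is Jan 1 1998.
The following Monday is Jan 5 1998.
The following Thursday is Jan 8 1998.
The following Monday is Jan 12 1998.
The following Thursday is Jan 15 1998.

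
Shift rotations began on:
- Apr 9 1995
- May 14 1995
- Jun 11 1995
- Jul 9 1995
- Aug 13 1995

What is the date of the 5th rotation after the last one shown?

Jan 14 1996

Gaps: 35, 28, 28, 35 days — a mix of 28 and 35. Every date is a Sunday.
Each is the 2nd Sunday of its month.
September 1995 — 2nd Sunday is Sep 10 1995.
2nd Sunday of October 1995: Oct 8 1995.
2nd Sunday of November 1995: Nov 12 1995.
2nd Sunday of December 1995: Dec 10 1995.
2nd Sunday of January 1996: Jan 14 1996.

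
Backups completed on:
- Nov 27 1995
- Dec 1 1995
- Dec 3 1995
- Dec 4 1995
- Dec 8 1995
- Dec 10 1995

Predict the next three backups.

Dec 11 1995, Dec 15 1995, Dec 17 1995

Every event lands on a Monday or Friday or Sunday (gaps cycle 4, 2, 1, 4, 2).
So the schedule is: every Monday, Friday and Sunday.
Next Monday: Dec 11 1995.
Next Friday: Dec 15 1995.
The following Sunday is Dec 17 1995.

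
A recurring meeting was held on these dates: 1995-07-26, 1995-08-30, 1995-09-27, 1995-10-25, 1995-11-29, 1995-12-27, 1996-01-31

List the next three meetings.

1996-02-28, 1996-03-27, 1996-04-24

Every date is a Wednesday; gaps 35, 28, 28, 35, 28, 35 days.
Each is the last Wednesday of its month (at least one falls on the 29th or later, ruling out '4th Wednesday').
February 1996 ends with Wednesday 1996-02-28.
Last Wednesday of March 1996: 1996-03-27.
Last Wednesday of April 1996: 1996-04-24.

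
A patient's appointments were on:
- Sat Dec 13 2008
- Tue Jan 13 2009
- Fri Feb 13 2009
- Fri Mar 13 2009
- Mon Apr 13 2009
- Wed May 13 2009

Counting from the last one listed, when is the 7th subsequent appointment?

Each date is the 13th; the gaps (31, 31, 28, 31, 30) track the month lengths.
The rule is the 13th of each month.
June 2009: Sat Jun 13 2009.
July 2009: Mon Jul 13 2009.
Next: August 2009 → Thu Aug 13 2009.
September 2009: Sun Sep 13 2009.
Next: October 2009 → Tue Oct 13 2009.
Next: November 2009 → Fri Nov 13 2009.
Next: December 2009 → Sun Dec 13 2009.

Sun Dec 13 2009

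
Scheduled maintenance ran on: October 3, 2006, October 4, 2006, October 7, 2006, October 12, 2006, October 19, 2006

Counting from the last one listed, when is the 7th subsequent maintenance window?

February 1, 2007

The spacing grows by 2 each time: 1, 3, 5, 7 days.
Next gap: 9 days. October 19, 2006 + 9 days = October 28, 2006.
Next gap: 11 days. October 28, 2006 + 11 days = November 8, 2006.
Next gap: 13 days. November 8, 2006 + 13 days = November 21, 2006.
Next gap: 15 days. November 21, 2006 + 15 days = December 6, 2006.
Next gap: 17 days. December 6, 2006 + 17 days = December 23, 2006.
Next gap: 19 days. December 23, 2006 + 19 days = January 11, 2007.
Next gap: 21 days. January 11, 2007 + 21 days = February 1, 2007.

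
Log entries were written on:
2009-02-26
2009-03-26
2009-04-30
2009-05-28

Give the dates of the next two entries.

These are Thursdays with 28, 35, 28-day gaps.
Each is the final Thursday of its month — 2009-04-30 is past the 28th, so '4th Thursday' doesn't fit.
June 2009 ends with Thursday 2009-06-25.
Last Thursday of July 2009: 2009-07-30.

2009-06-25, 2009-07-30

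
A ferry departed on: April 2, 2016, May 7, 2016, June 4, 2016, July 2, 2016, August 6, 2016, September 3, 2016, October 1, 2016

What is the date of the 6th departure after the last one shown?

April 1, 2017

These are Saturdays at 28- or 35-day spacing (35, 28, 28, 35, 28, 28).
The pattern: 1st Saturday of the month.
November 2016 — 1st Saturday is November 5, 2016.
December 2016 — 1st Saturday is December 3, 2016.
January 2017 — 1st Saturday is January 7, 2017.
1st Saturday of February 2017: February 4, 2017.
March 2017 — 1st Saturday is March 4, 2017.
April 2017 — 1st Saturday is April 1, 2017.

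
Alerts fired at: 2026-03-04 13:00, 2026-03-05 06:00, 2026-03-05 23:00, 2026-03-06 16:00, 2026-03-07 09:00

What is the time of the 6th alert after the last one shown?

Spacing: 17, 17, 17, 17 h — constant 17 h.
2026-03-07 09:00 + 17 h = 2026-03-08 02:00.
2026-03-08 02:00 + 17 h = 2026-03-08 19:00.
2026-03-08 19:00 + 17 h = 2026-03-09 12:00.
2026-03-09 12:00 + 17 h = 2026-03-10 05:00.
2026-03-10 05:00 + 17 h = 2026-03-10 22:00.
2026-03-10 22:00 + 17 h = 2026-03-11 15:00.

2026-03-11 15:00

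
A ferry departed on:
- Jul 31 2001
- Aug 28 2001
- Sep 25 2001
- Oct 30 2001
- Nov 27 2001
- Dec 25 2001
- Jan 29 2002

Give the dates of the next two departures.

These are Tuesdays with 28, 28, 35, 28, 28, 35-day gaps.
Each is the final Tuesday of its month — Jul 31 2001 is past the 28th, so '4th Tuesday' doesn't fit.
February 2002 ends with Tuesday Feb 26 2002.
March 2002 ends with Tuesday Mar 26 2002.

Feb 26 2002, Mar 26 2002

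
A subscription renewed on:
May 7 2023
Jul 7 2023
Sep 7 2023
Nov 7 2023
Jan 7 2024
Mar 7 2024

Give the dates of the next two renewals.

Each date is the 7th; the gaps (61, 62, 61, 61, 60) track the month lengths.
The rule is the 7th of every 2 months.
Next: May 2024 → May 7 2024.
Next: July 2024 → Jul 7 2024.

May 7 2024, Jul 7 2024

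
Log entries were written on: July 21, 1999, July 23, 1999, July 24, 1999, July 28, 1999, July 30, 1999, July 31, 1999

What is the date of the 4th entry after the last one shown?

August 11, 1999

Every event lands on a Wednesday or Friday or Saturday (gaps cycle 2, 1, 4, 2, 1).
So the schedule is: every Wednesday, Friday and Saturday.
Next Wednesday: August 4, 1999.
The following Friday is August 6, 1999.
Next Saturday: August 7, 1999.
The following Wednesday is August 11, 1999.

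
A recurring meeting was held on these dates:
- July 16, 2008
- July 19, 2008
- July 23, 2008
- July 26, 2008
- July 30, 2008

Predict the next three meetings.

Gaps: 3, 4, 3, 4 days — not constant, but cyclic with period 2.
The events fall on every Wednesday and Saturday.
Next Saturday: August 2, 2008.
The following Wednesday is August 6, 2008.
Next Saturday: August 9, 2008.

August 2, 2008; August 6, 2008; August 9, 2008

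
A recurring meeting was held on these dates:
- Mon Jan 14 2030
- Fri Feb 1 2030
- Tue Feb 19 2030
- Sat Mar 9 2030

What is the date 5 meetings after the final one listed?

Fri Jun 7 2030

The spacing is 18, 18, 18 days — always 18 days.
Sat Mar 9 2030 + 18 days = Wed Mar 27 2030.
Wed Mar 27 2030 + 18 days = Sun Apr 14 2030.
Sun Apr 14 2030 + 18 days = Thu May 2 2030.
Thu May 2 2030 + 18 days = Mon May 20 2030.
Mon May 20 2030 + 18 days = Fri Jun 7 2030.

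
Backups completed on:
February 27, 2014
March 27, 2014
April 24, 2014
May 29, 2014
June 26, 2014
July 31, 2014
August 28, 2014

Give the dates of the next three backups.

Every date is a Thursday; gaps 28, 28, 35, 28, 35, 28 days.
Each is the last Thursday of its month (at least one falls on the 29th or later, ruling out '4th Thursday').
September 2014 ends with Thursday September 25, 2014.
Last Thursday of October 2014: October 30, 2014.
November 2014 ends with Thursday November 27, 2014.

September 25, 2014; October 30, 2014; November 27, 2014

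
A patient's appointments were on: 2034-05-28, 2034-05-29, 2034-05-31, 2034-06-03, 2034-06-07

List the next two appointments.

2034-06-12, 2034-06-18

The spacing grows by 1 each time: 1, 2, 3, 4 days.
Next gap: 5 days. 2034-06-07 + 5 days = 2034-06-12.
Next gap: 6 days. 2034-06-12 + 6 days = 2034-06-18.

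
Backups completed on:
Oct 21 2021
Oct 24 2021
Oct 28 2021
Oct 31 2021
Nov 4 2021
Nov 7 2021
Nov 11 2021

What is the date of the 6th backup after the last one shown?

Dec 2 2021

Gaps: 3, 4, 3, 4, 3, 4 days — not constant, but cyclic with period 2.
The events fall on every Thursday and Sunday.
Next Sunday: Nov 14 2021.
Next Thursday: Nov 18 2021.
Next Sunday: Nov 21 2021.
The following Thursday is Nov 25 2021.
The following Sunday is Nov 28 2021.
The following Thursday is Dec 2 2021.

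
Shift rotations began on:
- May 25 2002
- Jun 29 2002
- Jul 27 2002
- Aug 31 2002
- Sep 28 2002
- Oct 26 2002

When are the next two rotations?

Nov 30 2002, Dec 28 2002

All Saturdays; the gaps (35, 28, 35, 28, 28) vary with month length.
This is the last Saturday of each month.
November 2002 ends with Saturday Nov 30 2002.
Last Saturday of December 2002: Dec 28 2002.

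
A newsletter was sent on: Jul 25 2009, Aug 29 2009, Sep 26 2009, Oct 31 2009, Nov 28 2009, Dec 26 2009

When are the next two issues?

All Saturdays; the gaps (35, 28, 35, 28, 28) vary with month length.
This is the last Saturday of each month.
Last Saturday of January 2010: Jan 30 2010.
Last Saturday of February 2010: Feb 27 2010.

Jan 30 2010, Feb 27 2010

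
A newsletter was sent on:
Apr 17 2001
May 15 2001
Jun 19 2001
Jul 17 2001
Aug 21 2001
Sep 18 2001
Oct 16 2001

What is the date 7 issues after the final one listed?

May 21 2002

Gaps: 28, 35, 28, 35, 28, 28 days — a mix of 28 and 35. Every date is a Tuesday.
Each is the 3rd Tuesday of its month.
3rd Tuesday of November 2001: Nov 20 2001.
3rd Tuesday of December 2001: Dec 18 2001.
3rd Tuesday of January 2002: Jan 15 2002.
3rd Tuesday of February 2002: Feb 19 2002.
3rd Tuesday of March 2002: Mar 19 2002.
April 2002 — 3rd Tuesday is Apr 16 2002.
3rd Tuesday of May 2002: May 21 2002.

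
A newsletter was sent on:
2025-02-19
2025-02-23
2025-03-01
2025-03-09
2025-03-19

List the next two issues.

2025-03-31, 2025-04-14

Gaps: 4, 6, 8, 10 days — each gap is 2 larger than the previous one.
Next gap: 12 days. 2025-03-19 + 12 days = 2025-03-31.
Next gap: 14 days. 2025-03-31 + 14 days = 2025-04-14.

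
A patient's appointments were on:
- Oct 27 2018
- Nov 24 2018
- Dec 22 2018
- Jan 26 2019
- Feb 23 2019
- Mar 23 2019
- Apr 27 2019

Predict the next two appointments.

Gaps: 28, 28, 35, 28, 28, 35 days — a mix of 28 and 35. Every date is a Saturday.
Each is the 4th Saturday of its month.
May 2019 — 4th Saturday is May 25 2019.
4th Saturday of June 2019: Jun 22 2019.

May 25 2019, Jun 22 2019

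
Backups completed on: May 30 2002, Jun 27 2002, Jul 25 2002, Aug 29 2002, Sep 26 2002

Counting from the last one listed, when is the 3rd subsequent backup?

Every date is a Thursday; gaps 28, 28, 35, 28 days.
Each is the last Thursday of its month (at least one falls on the 29th or later, ruling out '4th Thursday').
October 2002 ends with Thursday Oct 31 2002.
November 2002 ends with Thursday Nov 28 2002.
Last Thursday of December 2002: Dec 26 2002.

Dec 26 2002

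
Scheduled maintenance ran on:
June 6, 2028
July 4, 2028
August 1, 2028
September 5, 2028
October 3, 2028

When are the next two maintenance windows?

All dates are Tuesdays, 28, 28, 35, 28 days apart.
Specifically, the 1st Tuesday of each month.
1st Tuesday of November 2028: November 7, 2028.
1st Tuesday of December 2028: December 5, 2028.

November 7, 2028; December 5, 2028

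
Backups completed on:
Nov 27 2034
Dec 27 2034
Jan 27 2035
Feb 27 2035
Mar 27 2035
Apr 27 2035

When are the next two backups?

Gaps: 30, 31, 31, 28, 31 days — not constant. Every event is on the 27th of the month.
Pattern: the 27th of each month.
Next: May 2035 → May 27 2035.
June 2035: Jun 27 2035.

May 27 2035, Jun 27 2035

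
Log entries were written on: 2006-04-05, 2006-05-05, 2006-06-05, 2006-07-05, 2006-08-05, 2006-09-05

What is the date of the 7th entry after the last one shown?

2007-04-05

Gaps: 30, 31, 30, 31, 31 days — not constant. Every event is on the 5th of the month.
Pattern: the 5th of each month.
Next: October 2006 → 2006-10-05.
Next: November 2006 → 2006-11-05.
December 2006: 2006-12-05.
January 2007: 2007-01-05.
Next: February 2007 → 2007-02-05.
Next: March 2007 → 2007-03-05.
April 2007: 2007-04-05.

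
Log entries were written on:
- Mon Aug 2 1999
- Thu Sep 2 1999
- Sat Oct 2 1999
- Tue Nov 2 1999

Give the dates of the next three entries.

Thu Dec 2 1999, Sun Jan 2 2000, Wed Feb 2 2000

Gaps: 31, 30, 31 days — not constant. Every event is on the 2nd of the month.
Pattern: the 2nd of each month.
Next: December 1999 → Thu Dec 2 1999.
Next: January 2000 → Sun Jan 2 2000.
February 2000: Wed Feb 2 2000.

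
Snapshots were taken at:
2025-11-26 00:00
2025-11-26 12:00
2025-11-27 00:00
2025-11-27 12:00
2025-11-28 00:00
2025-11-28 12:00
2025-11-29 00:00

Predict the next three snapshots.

Spacing: 12, 12, 12, 12, 12, 12 h — constant 12 h.
2025-11-29 00:00 + 12 h = 2025-11-29 12:00.
2025-11-29 12:00 + 12 h = 2025-11-30 00:00.
2025-11-30 00:00 + 12 h = 2025-11-30 12:00.

2025-11-29 12:00, 2025-11-30 00:00, 2025-11-30 12:00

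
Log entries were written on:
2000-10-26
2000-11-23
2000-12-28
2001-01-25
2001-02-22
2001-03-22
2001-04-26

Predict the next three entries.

2001-05-24, 2001-06-28, 2001-07-26

These are Thursdays at 28- or 35-day spacing (28, 35, 28, 28, 28, 35).
The pattern: 4th Thursday of the month.
May 2001 — 4th Thursday is 2001-05-24.
June 2001 — 4th Thursday is 2001-06-28.
4th Thursday of July 2001: 2001-07-26.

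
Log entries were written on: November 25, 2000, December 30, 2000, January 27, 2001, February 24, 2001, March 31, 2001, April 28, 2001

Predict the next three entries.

May 26, 2001; June 30, 2001; July 28, 2001

All Saturdays; the gaps (35, 28, 28, 35, 28) vary with month length.
This is the last Saturday of each month.
Last Saturday of May 2001: May 26, 2001.
Last Saturday of June 2001: June 30, 2001.
July 2001 ends with Saturday July 28, 2001.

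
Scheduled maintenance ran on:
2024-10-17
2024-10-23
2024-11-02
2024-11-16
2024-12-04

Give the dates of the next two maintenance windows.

2024-12-26, 2025-01-21

Gaps: 6, 10, 14, 18 days — each gap is 4 larger than the previous one.
Next gap: 22 days. 2024-12-04 + 22 days = 2024-12-26.
Next gap: 26 days. 2024-12-26 + 26 days = 2025-01-21.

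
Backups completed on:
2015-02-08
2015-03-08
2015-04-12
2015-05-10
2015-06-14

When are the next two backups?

2015-07-12, 2015-08-09

These are Sundays at 28- or 35-day spacing (28, 35, 28, 35).
The pattern: 2nd Sunday of the month.
July 2015 — 2nd Sunday is 2015-07-12.
2nd Sunday of August 2015: 2015-08-09.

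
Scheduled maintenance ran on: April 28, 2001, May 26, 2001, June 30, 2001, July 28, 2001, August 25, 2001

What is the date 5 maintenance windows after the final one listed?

January 26, 2002

These are Saturdays with 28, 35, 28, 28-day gaps.
Each is the final Saturday of its month — June 30, 2001 is past the 28th, so '4th Saturday' doesn't fit.
Last Saturday of September 2001: September 29, 2001.
Last Saturday of October 2001: October 27, 2001.
Last Saturday of November 2001: November 24, 2001.
Last Saturday of December 2001: December 29, 2001.
Last Saturday of January 2002: January 26, 2002.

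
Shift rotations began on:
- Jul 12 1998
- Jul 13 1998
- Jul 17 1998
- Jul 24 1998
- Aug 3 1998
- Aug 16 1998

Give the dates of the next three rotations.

The spacing grows by 3 each time: 1, 4, 7, 10, 13 days.
Next gap: 16 days. Aug 16 1998 + 16 days = Sep 1 1998.
Next gap: 19 days. Sep 1 1998 + 19 days = Sep 20 1998.
Next gap: 22 days. Sep 20 1998 + 22 days = Oct 12 1998.

Sep 1 1998, Sep 20 1998, Oct 12 1998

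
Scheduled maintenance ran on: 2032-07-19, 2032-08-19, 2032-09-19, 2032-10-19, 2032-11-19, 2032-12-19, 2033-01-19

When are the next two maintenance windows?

The day-of-month is always 19 (31, 31, 30, 31, 30, 31 days between events).
So this recurs on the 19th of each month.
February 2033: 2033-02-19.
March 2033: 2033-03-19.

2033-02-19, 2033-03-19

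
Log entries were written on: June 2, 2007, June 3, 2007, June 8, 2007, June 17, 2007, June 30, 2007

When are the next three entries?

July 17, 2007; August 7, 2007; September 1, 2007

Gaps: 1, 5, 9, 13 days — each gap is 4 larger than the previous one.
Next gap: 17 days. June 30, 2007 + 17 days = July 17, 2007.
Next gap: 21 days. July 17, 2007 + 21 days = August 7, 2007.
Next gap: 25 days. August 7, 2007 + 25 days = September 1, 2007.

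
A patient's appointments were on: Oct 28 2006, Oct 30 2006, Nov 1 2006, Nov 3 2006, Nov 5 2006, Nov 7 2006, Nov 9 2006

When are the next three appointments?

The spacing is 2, 2, 2, 2, 2, 2 days — always 2 days.
Nov 9 2006 + 2 days = Nov 11 2006.
Nov 11 2006 + 2 days = Nov 13 2006.
Nov 13 2006 + 2 days = Nov 15 2006.

Nov 11 2006, Nov 13 2006, Nov 15 2006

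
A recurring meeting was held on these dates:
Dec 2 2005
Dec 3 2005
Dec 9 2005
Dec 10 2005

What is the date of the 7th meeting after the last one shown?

Jan 6 2006

Every event lands on a Friday or Saturday (gaps cycle 1, 6, 1).
So the schedule is: every Friday and Saturday.
The following Friday is Dec 16 2005.
The following Saturday is Dec 17 2005.
The following Friday is Dec 23 2005.
Next Saturday: Dec 24 2005.
Next Friday: Dec 30 2005.
Next Saturday: Dec 31 2005.
The following Friday is Jan 6 2006.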